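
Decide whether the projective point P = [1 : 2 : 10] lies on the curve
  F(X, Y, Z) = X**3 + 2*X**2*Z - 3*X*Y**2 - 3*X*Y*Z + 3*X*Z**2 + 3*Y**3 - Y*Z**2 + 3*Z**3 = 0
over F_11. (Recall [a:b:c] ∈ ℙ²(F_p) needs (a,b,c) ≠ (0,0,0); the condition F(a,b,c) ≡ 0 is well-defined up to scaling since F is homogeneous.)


F(1,2,10) ≡ 4 (mod 11); P is NOT on the curve.

Evaluate F(1, 2, 10) term-by-term (mod 11).
  X**3 ↦ 1·1·1·1 = 1
  2*X**2*Z ↦ 2·1·1·10 = 20
  -3*X*Y**2 ↦ -3·1·4·1 = -12
  -3*X*Y*Z ↦ -3·1·2·10 = -60
  3*X*Z**2 ↦ 3·1·1·100 = 300
  3*Y**3 ↦ 3·1·8·1 = 24
  -Y*Z**2 ↦ -1·1·2·100 = -200
  3*Z**3 ↦ 3·1·1·1000 = 3000
Sum: F(1, 2, 10) = (1) + (20) + (-12) + (-60) + (300) + (24) + (-200) + (3000) = 3073.
Reducing mod 11: 3073 ≡ 4 (mod 11).
Since F(a, b, c) ≡ 4 ≠ 0 (mod 11), P does NOT lie on the curve.


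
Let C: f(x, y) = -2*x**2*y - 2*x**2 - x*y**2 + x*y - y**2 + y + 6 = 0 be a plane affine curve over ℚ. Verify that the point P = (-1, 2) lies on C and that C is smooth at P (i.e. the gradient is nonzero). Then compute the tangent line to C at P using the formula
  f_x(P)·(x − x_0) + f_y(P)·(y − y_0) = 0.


Tangent line at P: 10*x - 2*y + 14 = 0.

Step 1: f(-1, 2) = 0, so P lies on C.
Step 2: partial derivatives
  f_x(x, y) = -4*x*y - 4*x - y**2 + y, f_y(x, y) = -2*x**2 - 2*x*y + x - 2*y + 1.
  f_x(P) = 10, f_y(P) = -2 (gradient nonzero, so P is smooth).
Step 3: tangent line at P: 10·(x − -1) + -2·(y − 2) = 0.
Expanding: 10*x - 2*y + 14 = 0.


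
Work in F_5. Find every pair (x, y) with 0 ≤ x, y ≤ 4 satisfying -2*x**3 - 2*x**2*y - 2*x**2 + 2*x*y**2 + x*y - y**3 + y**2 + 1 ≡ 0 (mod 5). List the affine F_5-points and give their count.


Affine F_5-points: {(2, 1), (3, 1), (3, 3)}; count = 3.

For each of the 25 pairs (x, y) ∈ F_5², evaluate f(x, y) mod 5. Record the zeros.
  x = 0: [0↦1, 1↦1, 2↦2, 3↦3, 4↦3]  zeros at y ∈ ∅
  x = 1: [0↦2, 1↦3, 2↦4, 3↦4, 4↦2]  zeros at y ∈ ∅
  x = 2: [0↦2, 1↦0, 2↦2, 3↦2, 4↦4]  zeros at y ∈ {1}
  x = 3: [0↦4, 1↦0, 2↦4, 3↦0, 4↦2]  zeros at y ∈ {1, 3}
  x = 4: [0↦1, 1↦1, 2↦3, 3↦1, 4↦4]  zeros at y ∈ ∅
Collecting zeros: affine points = {(2, 1), (3, 1), (3, 3)}.
Total count |C(F_5)_aff| = 3.


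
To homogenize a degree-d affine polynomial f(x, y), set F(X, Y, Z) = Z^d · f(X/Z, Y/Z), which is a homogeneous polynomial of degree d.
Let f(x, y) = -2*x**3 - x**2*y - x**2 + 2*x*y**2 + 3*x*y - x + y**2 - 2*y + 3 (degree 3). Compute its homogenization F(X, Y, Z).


F(X, Y, Z) = -2*X**3 - X**2*Y - X**2*Z + 2*X*Y**2 + 3*X*Y*Z - X*Z**2 + Y**2*Z - 2*Y*Z**2 + 3*Z**3

deg(f) = 3.
Substitute x = X/Z, y = Y/Z into f, then multiply by Z^3.
  monomial -2·x^3·y^0 ↦ -2·X^3·Y^0·Z^0.
  monomial -1·x^2·y^1 ↦ -1·X^2·Y^1·Z^0.
  monomial -1·x^2·y^0 ↦ -1·X^2·Y^0·Z^1.
  monomial 2·x^1·y^2 ↦ 2·X^1·Y^2·Z^0.
  monomial 3·x^1·y^1 ↦ 3·X^1·Y^1·Z^1.
  monomial -1·x^1·y^0 ↦ -1·X^1·Y^0·Z^2.
  monomial 1·x^0·y^2 ↦ 1·X^0·Y^2·Z^1.
  monomial -2·x^0·y^1 ↦ -2·X^0·Y^1·Z^2.
  monomial 3·x^0·y^0 ↦ 3·X^0·Y^0·Z^3.
Collecting: F(X, Y, Z) = -2*X**3 - X**2*Y - X**2*Z + 2*X*Y**2 + 3*X*Y*Z - X*Z**2 + Y**2*Z - 2*Y*Z**2 + 3*Z**3.


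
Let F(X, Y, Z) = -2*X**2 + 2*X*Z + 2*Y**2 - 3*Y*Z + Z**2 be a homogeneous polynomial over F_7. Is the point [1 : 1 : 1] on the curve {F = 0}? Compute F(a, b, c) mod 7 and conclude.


F(1,1,1) ≡ 0 (mod 7); P is on the curve.

Evaluate F(1, 1, 1) term-by-term (mod 7).
  -2*X**2 ↦ -2·1·1·1 = -2
  2*X*Z ↦ 2·1·1·1 = 2
  2*Y**2 ↦ 2·1·1·1 = 2
  -3*Y*Z ↦ -3·1·1·1 = -3
  Z**2 ↦ 1·1·1·1 = 1
Sum: F(1, 1, 1) = (-2) + (2) + (2) + (-3) + (1) = 0.
Reducing mod 7: 0 ≡ 0 (mod 7).
Since F(a, b, c) ≡ 0 (mod 7), P lies on the curve.


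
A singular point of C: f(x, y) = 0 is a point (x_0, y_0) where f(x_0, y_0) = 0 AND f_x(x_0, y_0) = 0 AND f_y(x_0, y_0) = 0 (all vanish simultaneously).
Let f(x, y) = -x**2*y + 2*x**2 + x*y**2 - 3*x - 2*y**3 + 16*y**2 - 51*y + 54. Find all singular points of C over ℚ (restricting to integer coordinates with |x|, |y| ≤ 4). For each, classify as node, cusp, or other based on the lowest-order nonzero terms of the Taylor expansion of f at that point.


Singular points: {(3, 3)}; classification: node.

Compute partial derivatives:
  f_x = -2*x*y + 4*x + y**2 - 3.
  f_y = -x**2 + 2*x*y - 6*y**2 + 32*y - 51.
Scan x_0 ∈ {−4, ..., 4}. For each x_0, f_y(x_0, y) is a polynomial in y; find its integer roots y ∈ {−4, ..., 4}, then test f_x and f at those candidates.
  x = -4: f_y(-4, y) = -6*y**2 + 24*y - 67; no integer root y with |y| ≤ 4.
  x = -3: f_y(-3, y) = -6*y**2 + 26*y - 60; no integer root y with |y| ≤ 4.
  x = -2: f_y(-2, y) = -6*y**2 + 28*y - 55; no integer root y with |y| ≤ 4.
  x = -1: f_y(-1, y) = -6*y**2 + 30*y - 52; no integer root y with |y| ≤ 4.
  x = 0: f_y(0, y) = -6*y**2 + 32*y - 51; no integer root y with |y| ≤ 4.
  x = 1: f_y(1, y) = -6*y**2 + 34*y - 52; no integer root y with |y| ≤ 4.
  x = 2: f_y(2, y) = -6*y**2 + 36*y - 55; no integer root y with |y| ≤ 4.
  x = 3: f_y(3, y) = -6*y**2 + 38*y - 60; vanishes at y ∈ {3}. (3, 3): f_x = 0, f = 0 — SINGULAR.
  x = 4: f_y(4, y) = -6*y**2 + 40*y - 67; no integer root y with |y| ≤ 4.
Only singular point on the grid: (3, 3).
Classify: substitute x = 3 + u, y = 3 + v and expand: f = -u**2*v - u**2 + u*v**2 - 2*v**3 + v**2.
No constant or linear terms (consistent with a singular point). Quadratic part: -u**2 + v**2. Cubic part: -u**2*v + u*v**2 - 2*v**3.
The quadratic part v**2 - u**2 = (v − u)(v + u) splits into two distinct linear factors, so there are two distinct tangent lines y − 3 = ±(x − 3) — this is a node (ordinary double point).
Classification: node.


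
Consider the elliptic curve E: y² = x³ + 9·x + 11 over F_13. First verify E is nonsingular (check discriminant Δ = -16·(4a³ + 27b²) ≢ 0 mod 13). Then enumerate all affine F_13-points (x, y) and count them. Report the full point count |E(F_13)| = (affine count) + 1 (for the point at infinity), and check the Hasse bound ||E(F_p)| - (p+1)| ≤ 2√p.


Affine points = {(3, 0), (5, 5), (5, 8), (7, 1), (7, 12), (8, 6), (8, 7), (10, 3), (10, 10), (12, 1), (12, 12)}; affine count = 11; |E(F_13)| = 12.

Discriminant check: Δ ∝ 4a³ + 27b² = 4·9³ + 27·11² = 4·729 + 27·121 ≡ 8 (mod 13). Nonzero ⇒ E is nonsingular.
For each x ∈ F_13, compute rhs = x³ + 9·x + 11 mod 13, then count y ∈ F_13 with y² ≡ rhs.
  x = 0: rhs = 11, matching y values: none (0 points).
  x = 1: rhs = 8, matching y values: none (0 points).
  x = 2: rhs = 11, matching y values: none (0 points).
  x = 3: rhs = 0, matching y values: 0 (1 points).
  x = 4: rhs = 7, matching y values: none (0 points).
  x = 5: rhs = 12, matching y values: 5, 8 (2 points).
  x = 6: rhs = 8, matching y values: none (0 points).
  x = 7: rhs = 1, matching y values: 1, 12 (2 points).
  x = 8: rhs = 10, matching y values: 6, 7 (2 points).
  x = 9: rhs = 2, matching y values: none (0 points).
  x = 10: rhs = 9, matching y values: 3, 10 (2 points).
  x = 11: rhs = 11, matching y values: none (0 points).
  x = 12: rhs = 1, matching y values: 1, 12 (2 points).
Total affine count: 11.
Full point count |E(F_13)| = 11 + 1 = 12.
Hasse bound: |12 − (13+1)| = |-2| = 2 ≤ 2√13 ≈ 7.2111 ✓.


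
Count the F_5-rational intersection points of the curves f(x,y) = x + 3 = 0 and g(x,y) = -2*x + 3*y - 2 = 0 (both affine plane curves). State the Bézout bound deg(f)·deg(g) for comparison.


Common zeros: {(2, 2)}; count = 1; Bézout bound = 1.

deg(f) = 1, deg(g) = 1, so Bézout bound = 1.
Scan x ∈ F_5. For each x, list the y ∈ F_5 with f(x, y) ≡ 0 and those with g(x, y) ≡ 0 (mod 5); the common zeros in that column are the intersection.
  x = 0: f ≡ 0 at y ∈ ∅; g ≡ 0 at y ∈ {4}; common: ∅.
  x = 1: f ≡ 0 at y ∈ ∅; g ≡ 0 at y ∈ {3}; common: ∅.
  x = 2: f ≡ 0 at y ∈ {0, 1, 2, 3, 4}; g ≡ 0 at y ∈ {2}; common: {2}.
  x = 3: f ≡ 0 at y ∈ ∅; g ≡ 0 at y ∈ {1}; common: ∅.
  x = 4: f ≡ 0 at y ∈ ∅; g ≡ 0 at y ∈ {0}; common: ∅.
Collecting: common zeros = {(2, 2)}, so the count is 1.
Comparison with the Bézout bound: 1 ≤ 1 = deg(f)·deg(g), as expected for curves with no common component (the bound is attained).


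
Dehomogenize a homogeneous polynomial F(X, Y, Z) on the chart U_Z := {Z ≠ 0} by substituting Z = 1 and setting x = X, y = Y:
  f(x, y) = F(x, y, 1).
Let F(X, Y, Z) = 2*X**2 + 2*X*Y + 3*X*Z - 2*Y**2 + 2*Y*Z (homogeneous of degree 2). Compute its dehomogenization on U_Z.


f(x, y) = 2*x**2 + 2*x*y + 3*x - 2*y**2 + 2*y

On U_Z we set Z = 1. Each monomial c·X^i·Y^j·Z^k in F becomes c·x^i·y^j·1^k = c·x^i·y^j.
Substituting Z = 1: F(X, Y, 1) = 2*x**2 + 2*x*y + 3*x - 2*y**2 + 2*y.
Note: deg(f) ≤ deg(F) = 2; strict inequality happens when F is divisible by Z (lost terms).


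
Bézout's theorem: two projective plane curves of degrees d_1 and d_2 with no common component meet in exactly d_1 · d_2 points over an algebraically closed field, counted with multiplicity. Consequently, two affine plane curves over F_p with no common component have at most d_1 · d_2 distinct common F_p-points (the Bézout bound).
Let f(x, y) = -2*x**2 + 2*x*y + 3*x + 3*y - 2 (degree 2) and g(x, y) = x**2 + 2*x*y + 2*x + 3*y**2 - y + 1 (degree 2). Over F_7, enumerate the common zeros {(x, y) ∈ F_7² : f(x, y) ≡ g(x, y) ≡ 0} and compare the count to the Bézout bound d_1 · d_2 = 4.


Common zeros: {(6, 0)}; count = 1; Bézout bound = 4.

deg(f) = 2, deg(g) = 2, so Bézout bound = 4.
Scan x ∈ F_7. For each x, list the y ∈ F_7 with f(x, y) ≡ 0 and those with g(x, y) ≡ 0 (mod 7); the common zeros in that column are the intersection.
  x = 0: f ≡ 0 at y ∈ {3}; g ≡ 0 at y ∈ ∅; common: ∅.
  x = 1: f ≡ 0 at y ∈ {3}; g ≡ 0 at y ∈ {4, 5}; common: ∅.
  x = 2: f ≡ 0 at y ∈ ∅; g ≡ 0 at y ∈ ∅; common: ∅.
  x = 3: f ≡ 0 at y ∈ {2}; g ≡ 0 at y ∈ {4, 6}; common: ∅.
  x = 4: f ≡ 0 at y ∈ {2}; g ≡ 0 at y ∈ {1, 6}; common: ∅.
  x = 5: f ≡ 0 at y ∈ {5}; g ≡ 0 at y ∈ ∅; common: ∅.
  x = 6: f ≡ 0 at y ∈ {0}; g ≡ 0 at y ∈ {0, 1}; common: {0}.
Collecting: common zeros = {(6, 0)}, so the count is 1.
Comparison with the Bézout bound: 1 ≤ 4 = deg(f)·deg(g), as expected for curves with no common component (the affine F_7-count falls short of the bound because intersections may lie at infinity, over extension fields, or carry multiplicity).


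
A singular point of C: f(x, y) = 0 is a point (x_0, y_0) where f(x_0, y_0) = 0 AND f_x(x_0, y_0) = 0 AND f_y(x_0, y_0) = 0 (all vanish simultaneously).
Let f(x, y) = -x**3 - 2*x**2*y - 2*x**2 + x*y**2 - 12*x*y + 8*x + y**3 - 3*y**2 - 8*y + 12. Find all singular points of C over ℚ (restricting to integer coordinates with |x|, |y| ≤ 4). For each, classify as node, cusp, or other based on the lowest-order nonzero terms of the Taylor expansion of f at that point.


Singular points: {(-2, 2)}; classification: cusp.

Compute partial derivatives:
  f_x = -3*x**2 - 4*x*y - 4*x + y**2 - 12*y + 8.
  f_y = -2*x**2 + 2*x*y - 12*x + 3*y**2 - 6*y - 8.
Scan x_0 ∈ {−4, ..., 4}. For each x_0, f_y(x_0, y) is a polynomial in y; find its integer roots y ∈ {−4, ..., 4}, then test f_x and f at those candidates.
  x = -4: f_y(-4, y) = 3*y**2 - 14*y + 8; vanishes at y ∈ {4}. (-4, 4): f_x = 8 ≠ 0.
  x = -3: f_y(-3, y) = 3*y**2 - 12*y + 10; no integer root y with |y| ≤ 4.
  x = -2: f_y(-2, y) = 3*y**2 - 10*y + 8; vanishes at y ∈ {2}. (-2, 2): f_x = 0, f = 0 — SINGULAR.
  x = -1: f_y(-1, y) = 3*y**2 - 8*y + 2; no integer root y with |y| ≤ 4.
  x = 0: f_y(0, y) = 3*y**2 - 6*y - 8; no integer root y with |y| ≤ 4.
  x = 1: f_y(1, y) = 3*y**2 - 4*y - 22; no integer root y with |y| ≤ 4.
  x = 2: f_y(2, y) = 3*y**2 - 2*y - 40; vanishes at y ∈ {4}. (2, 4): f_x = -76 ≠ 0.
  x = 3: f_y(3, y) = 3*y**2 - 62; no integer root y with |y| ≤ 4.
  x = 4: f_y(4, y) = 3*y**2 + 2*y - 88; no integer root y with |y| ≤ 4.
Only singular point on the grid: (-2, 2).
Classify: substitute x = -2 + u, y = 2 + v and expand: f = -u**3 - 2*u**2*v + u*v**2 + v**3 + v**2.
No constant or linear terms (consistent with a singular point). Quadratic part: v**2. Cubic part: -u**3 - 2*u**2*v + u*v**2 + v**3.
The quadratic part v**2 is a perfect square, so there is a single (double) tangent line v = 0, i.e. y = 2. Restricting the cubic part to that line (v = 0) leaves -u**3 ≠ 0, so f is not divisible by v and the branch is v² ≈ u**3 to lowest order — this is a cusp.
Classification: cusp.


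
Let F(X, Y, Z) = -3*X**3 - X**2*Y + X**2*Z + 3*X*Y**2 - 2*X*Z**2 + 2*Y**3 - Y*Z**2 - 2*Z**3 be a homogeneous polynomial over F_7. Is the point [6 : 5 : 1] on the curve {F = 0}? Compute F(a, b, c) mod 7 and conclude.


F(6,5,1) ≡ 1 (mod 7); P is NOT on the curve.

Evaluate F(6, 5, 1) term-by-term (mod 7).
  -3*X**3 ↦ -3·216·1·1 = -648
  -X**2*Y ↦ -1·36·5·1 = -180
  X**2*Z ↦ 1·36·1·1 = 36
  3*X*Y**2 ↦ 3·6·25·1 = 450
  -2*X*Z**2 ↦ -2·6·1·1 = -12
  2*Y**3 ↦ 2·1·125·1 = 250
  -Y*Z**2 ↦ -1·1·5·1 = -5
  -2*Z**3 ↦ -2·1·1·1 = -2
Sum: F(6, 5, 1) = (-648) + (-180) + (36) + (450) + (-12) + (250) + (-5) + (-2) = -111.
Reducing mod 7: -111 ≡ 1 (mod 7).
Since F(a, b, c) ≡ 1 ≠ 0 (mod 7), P does NOT lie on the curve.


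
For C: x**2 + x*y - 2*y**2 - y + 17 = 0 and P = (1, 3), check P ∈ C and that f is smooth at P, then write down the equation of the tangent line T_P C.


Tangent line at P: 5*x - 12*y + 31 = 0.

Step 1: f(1, 3) = 0, so P lies on C.
Step 2: partial derivatives
  f_x(x, y) = 2*x + y, f_y(x, y) = x - 4*y - 1.
  f_x(P) = 5, f_y(P) = -12 (gradient nonzero, so P is smooth).
Step 3: tangent line at P: 5·(x − 1) + -12·(y − 3) = 0.
Expanding: 5*x - 12*y + 31 = 0.


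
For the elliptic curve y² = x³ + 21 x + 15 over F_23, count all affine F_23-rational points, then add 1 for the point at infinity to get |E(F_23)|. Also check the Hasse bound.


Affine points = {(3, 6), (3, 17), (4, 5), (4, 18), (6, 9), (6, 14), (9, 6), (9, 17), (10, 11), (10, 12), (11, 6), (11, 17), (13, 1), (13, 22), (15, 5), (15, 18), (16, 10), (16, 13), (17, 8), (17, 15), (22, 4), (22, 19)}; affine count = 22; |E(F_23)| = 23.

Discriminant check: Δ ∝ 4a³ + 27b² = 4·21³ + 27·15² = 4·9261 + 27·225 ≡ 17 (mod 23). Nonzero ⇒ E is nonsingular.
For each x ∈ F_23, compute rhs = x³ + 21·x + 15 mod 23, then count y ∈ F_23 with y² ≡ rhs.
  x = 0: rhs = 15, matching y values: none (0 points).
  x = 1: rhs = 14, matching y values: none (0 points).
  x = 2: rhs = 19, matching y values: none (0 points).
  x = 3: rhs = 13, matching y values: 6, 17 (2 points).
  x = 4: rhs = 2, matching y values: 5, 18 (2 points).
  x = 5: rhs = 15, matching y values: none (0 points).
  x = 6: rhs = 12, matching y values: 9, 14 (2 points).
  x = 7: rhs = 22, matching y values: none (0 points).
  x = 8: rhs = 5, matching y values: none (0 points).
  x = 9: rhs = 13, matching y values: 6, 17 (2 points).
  x = 10: rhs = 6, matching y values: 11, 12 (2 points).
  x = 11: rhs = 13, matching y values: 6, 17 (2 points).
  x = 12: rhs = 17, matching y values: none (0 points).
  x = 13: rhs = 1, matching y values: 1, 22 (2 points).
  x = 14: rhs = 17, matching y values: none (0 points).
  x = 15: rhs = 2, matching y values: 5, 18 (2 points).
  x = 16: rhs = 8, matching y values: 10, 13 (2 points).
  x = 17: rhs = 18, matching y values: 8, 15 (2 points).
  x = 18: rhs = 15, matching y values: none (0 points).
  x = 19: rhs = 5, matching y values: none (0 points).
  x = 20: rhs = 17, matching y values: none (0 points).
  x = 21: rhs = 11, matching y values: none (0 points).
  x = 22: rhs = 16, matching y values: 4, 19 (2 points).
Total affine count: 22.
Full point count |E(F_23)| = 22 + 1 = 23.
Hasse bound: |23 − (23+1)| = |-1| = 1 ≤ 2√23 ≈ 9.5917 ✓.


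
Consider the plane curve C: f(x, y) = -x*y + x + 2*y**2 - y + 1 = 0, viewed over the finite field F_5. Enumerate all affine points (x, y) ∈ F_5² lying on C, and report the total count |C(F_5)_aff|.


Affine F_5-points: {(2, 2), (3, 3), (3, 4), (4, 0)}; count = 4.

For each of the 25 pairs (x, y) ∈ F_5², evaluate f(x, y) mod 5. Record the zeros.
  x = 0: [0↦1, 1↦2, 2↦2, 3↦1, 4↦4]  zeros at y ∈ ∅
  x = 1: [0↦2, 1↦2, 2↦1, 3↦4, 4↦1]  zeros at y ∈ ∅
  x = 2: [0↦3, 1↦2, 2↦0, 3↦2, 4↦3]  zeros at y ∈ {2}
  x = 3: [0↦4, 1↦2, 2↦4, 3↦0, 4↦0]  zeros at y ∈ {3, 4}
  x = 4: [0↦0, 1↦2, 2↦3, 3↦3, 4↦2]  zeros at y ∈ {0}
Collecting zeros: affine points = {(2, 2), (3, 3), (3, 4), (4, 0)}.
Total count |C(F_5)_aff| = 4.


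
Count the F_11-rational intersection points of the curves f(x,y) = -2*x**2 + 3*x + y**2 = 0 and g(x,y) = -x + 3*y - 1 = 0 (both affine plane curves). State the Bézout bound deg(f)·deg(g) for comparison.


Common zeros: ∅; count = 0; Bézout bound = 2.

deg(f) = 2, deg(g) = 1, so Bézout bound = 2.
Scan x ∈ F_11. For each x, list the y ∈ F_11 with f(x, y) ≡ 0 and those with g(x, y) ≡ 0 (mod 11); the common zeros in that column are the intersection.
  x = 0: f ≡ 0 at y ∈ {0}; g ≡ 0 at y ∈ {4}; common: ∅.
  x = 1: f ≡ 0 at y ∈ ∅; g ≡ 0 at y ∈ {8}; common: ∅.
  x = 2: f ≡ 0 at y ∈ ∅; g ≡ 0 at y ∈ {1}; common: ∅.
  x = 3: f ≡ 0 at y ∈ {3, 8}; g ≡ 0 at y ∈ {5}; common: ∅.
  x = 4: f ≡ 0 at y ∈ {3, 8}; g ≡ 0 at y ∈ {9}; common: ∅.
  x = 5: f ≡ 0 at y ∈ ∅; g ≡ 0 at y ∈ {2}; common: ∅.
  x = 6: f ≡ 0 at y ∈ ∅; g ≡ 0 at y ∈ {6}; common: ∅.
  x = 7: f ≡ 0 at y ∈ {0}; g ≡ 0 at y ∈ {10}; common: ∅.
  x = 8: f ≡ 0 at y ∈ {4, 7}; g ≡ 0 at y ∈ {3}; common: ∅.
  x = 9: f ≡ 0 at y ∈ {5, 6}; g ≡ 0 at y ∈ {7}; common: ∅.
  x = 10: f ≡ 0 at y ∈ {4, 7}; g ≡ 0 at y ∈ {0}; common: ∅.
Collecting: common zeros = ∅, so the count is 0.
Comparison with the Bézout bound: 0 ≤ 2 = deg(f)·deg(g), as expected for curves with no common component (the affine F_11-count falls short of the bound because intersections may lie at infinity, over extension fields, or carry multiplicity).


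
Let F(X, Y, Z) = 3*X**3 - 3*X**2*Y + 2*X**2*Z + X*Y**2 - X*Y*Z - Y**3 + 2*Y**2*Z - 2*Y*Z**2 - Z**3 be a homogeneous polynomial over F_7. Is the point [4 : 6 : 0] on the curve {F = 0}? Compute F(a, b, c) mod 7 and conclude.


F(4,6,0) ≡ 0 (mod 7); P is on the curve.

Evaluate F(4, 6, 0) term-by-term (mod 7).
  3*X**3 ↦ 3·64·1·1 = 192
  -3*X**2*Y ↦ -3·16·6·1 = -288
  2*X**2*Z ↦ 2·16·1·0 = 0
  X*Y**2 ↦ 1·4·36·1 = 144
  -X*Y*Z ↦ -1·4·6·0 = 0
  -Y**3 ↦ -1·1·216·1 = -216
  2*Y**2*Z ↦ 2·1·36·0 = 0
  -2*Y*Z**2 ↦ -2·1·6·0 = 0
  -Z**3 ↦ -1·1·1·0 = 0
Sum: F(4, 6, 0) = (192) + (-288) + (0) + (144) + (0) + (-216) + (0) + (0) + (0) = -168.
Reducing mod 7: -168 ≡ 0 (mod 7).
Since F(a, b, c) ≡ 0 (mod 7), P lies on the curve.


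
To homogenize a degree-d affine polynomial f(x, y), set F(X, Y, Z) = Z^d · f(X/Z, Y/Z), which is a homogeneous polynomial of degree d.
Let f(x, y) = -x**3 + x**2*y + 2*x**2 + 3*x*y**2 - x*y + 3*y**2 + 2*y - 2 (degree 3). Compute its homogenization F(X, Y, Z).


F(X, Y, Z) = -X**3 + X**2*Y + 2*X**2*Z + 3*X*Y**2 - X*Y*Z + 3*Y**2*Z + 2*Y*Z**2 - 2*Z**3

deg(f) = 3.
Substitute x = X/Z, y = Y/Z into f, then multiply by Z^3.
  monomial -1·x^3·y^0 ↦ -1·X^3·Y^0·Z^0.
  monomial 1·x^2·y^1 ↦ 1·X^2·Y^1·Z^0.
  monomial 2·x^2·y^0 ↦ 2·X^2·Y^0·Z^1.
  monomial 3·x^1·y^2 ↦ 3·X^1·Y^2·Z^0.
  monomial -1·x^1·y^1 ↦ -1·X^1·Y^1·Z^1.
  monomial 3·x^0·y^2 ↦ 3·X^0·Y^2·Z^1.
  monomial 2·x^0·y^1 ↦ 2·X^0·Y^1·Z^2.
  monomial -2·x^0·y^0 ↦ -2·X^0·Y^0·Z^3.
Collecting: F(X, Y, Z) = -X**3 + X**2*Y + 2*X**2*Z + 3*X*Y**2 - X*Y*Z + 3*Y**2*Z + 2*Y*Z**2 - 2*Z**3.


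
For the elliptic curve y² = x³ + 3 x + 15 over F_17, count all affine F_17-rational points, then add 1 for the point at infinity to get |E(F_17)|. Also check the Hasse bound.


Affine points = {(0, 7), (0, 10), (1, 6), (1, 11), (3, 0), (5, 6), (5, 11), (10, 5), (10, 12), (11, 6), (11, 11), (14, 8), (14, 9), (15, 1), (15, 16)}; affine count = 15; |E(F_17)| = 16.

Discriminant check: Δ ∝ 4a³ + 27b² = 4·3³ + 27·15² = 4·27 + 27·225 ≡ 12 (mod 17). Nonzero ⇒ E is nonsingular.
For each x ∈ F_17, compute rhs = x³ + 3·x + 15 mod 17, then count y ∈ F_17 with y² ≡ rhs.
  x = 0: rhs = 15, matching y values: 7, 10 (2 points).
  x = 1: rhs = 2, matching y values: 6, 11 (2 points).
  x = 2: rhs = 12, matching y values: none (0 points).
  x = 3: rhs = 0, matching y values: 0 (1 points).
  x = 4: rhs = 6, matching y values: none (0 points).
  x = 5: rhs = 2, matching y values: 6, 11 (2 points).
  x = 6: rhs = 11, matching y values: none (0 points).
  x = 7: rhs = 5, matching y values: none (0 points).
  x = 8: rhs = 7, matching y values: none (0 points).
  x = 9: rhs = 6, matching y values: none (0 points).
  x = 10: rhs = 8, matching y values: 5, 12 (2 points).
  x = 11: rhs = 2, matching y values: 6, 11 (2 points).
  x = 12: rhs = 11, matching y values: none (0 points).
  x = 13: rhs = 7, matching y values: none (0 points).
  x = 14: rhs = 13, matching y values: 8, 9 (2 points).
  x = 15: rhs = 1, matching y values: 1, 16 (2 points).
  x = 16: rhs = 11, matching y values: none (0 points).
Total affine count: 15.
Full point count |E(F_17)| = 15 + 1 = 16.
Hasse bound: |16 − (17+1)| = |-2| = 2 ≤ 2√17 ≈ 8.2462 ✓.


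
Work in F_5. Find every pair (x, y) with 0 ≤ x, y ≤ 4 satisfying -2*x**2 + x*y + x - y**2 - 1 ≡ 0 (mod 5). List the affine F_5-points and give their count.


Affine F_5-points: {(0, 2), (0, 3), (2, 3), (2, 4), (3, 4), (4, 2)}; count = 6.

For each of the 25 pairs (x, y) ∈ F_5², evaluate f(x, y) mod 5. Record the zeros.
  x = 0: [0↦4, 1↦3, 2↦0, 3↦0, 4↦3]  zeros at y ∈ {2, 3}
  x = 1: [0↦3, 1↦3, 2↦1, 3↦2, 4↦1]  zeros at y ∈ ∅
  x = 2: [0↦3, 1↦4, 2↦3, 3↦0, 4↦0]  zeros at y ∈ {3, 4}
  x = 3: [0↦4, 1↦1, 2↦1, 3↦4, 4↦0]  zeros at y ∈ {4}
  x = 4: [0↦1, 1↦4, 2↦0, 3↦4, 4↦1]  zeros at y ∈ {2}
Collecting zeros: affine points = {(0, 2), (0, 3), (2, 3), (2, 4), (3, 4), (4, 2)}.
Total count |C(F_5)_aff| = 6.


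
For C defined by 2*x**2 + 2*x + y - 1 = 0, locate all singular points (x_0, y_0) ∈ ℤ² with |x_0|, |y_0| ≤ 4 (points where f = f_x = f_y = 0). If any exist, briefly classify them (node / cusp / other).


No singular points in the scanned grid; C is smooth there.

Compute partial derivatives:
  f_x = 4*x + 2.
  f_y = 1.
f_y = 1 is a nonzero constant, so f_y never vanishes: no point (x, y) can satisfy f = f_x = f_y = 0. In particular no (x, y) ∈ {−4, ..., 4}² is singular; the curve is smooth.


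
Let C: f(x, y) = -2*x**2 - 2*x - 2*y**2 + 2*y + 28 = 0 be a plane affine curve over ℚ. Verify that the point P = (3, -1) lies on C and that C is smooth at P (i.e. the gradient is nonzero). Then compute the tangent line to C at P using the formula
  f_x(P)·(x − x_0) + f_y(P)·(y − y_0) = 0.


Tangent line at P: -14*x + 6*y + 48 = 0.

Step 1: f(3, -1) = 0, so P lies on C.
Step 2: partial derivatives
  f_x(x, y) = -4*x - 2, f_y(x, y) = 2 - 4*y.
  f_x(P) = -14, f_y(P) = 6 (gradient nonzero, so P is smooth).
Step 3: tangent line at P: -14·(x − 3) + 6·(y − -1) = 0.
Expanding: -14*x + 6*y + 48 = 0.


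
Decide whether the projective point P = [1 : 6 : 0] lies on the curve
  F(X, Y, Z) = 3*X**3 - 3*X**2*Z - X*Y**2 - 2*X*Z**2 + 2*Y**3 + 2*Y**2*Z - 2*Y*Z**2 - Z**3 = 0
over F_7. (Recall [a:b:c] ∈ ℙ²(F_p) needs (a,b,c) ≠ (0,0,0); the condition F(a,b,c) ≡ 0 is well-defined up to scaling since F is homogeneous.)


F(1,6,0) ≡ 0 (mod 7); P is on the curve.

Evaluate F(1, 6, 0) term-by-term (mod 7).
  3*X**3 ↦ 3·1·1·1 = 3
  -3*X**2*Z ↦ -3·1·1·0 = 0
  -X*Y**2 ↦ -1·1·36·1 = -36
  -2*X*Z**2 ↦ -2·1·1·0 = 0
  2*Y**3 ↦ 2·1·216·1 = 432
  2*Y**2*Z ↦ 2·1·36·0 = 0
  -2*Y*Z**2 ↦ -2·1·6·0 = 0
  -Z**3 ↦ -1·1·1·0 = 0
Sum: F(1, 6, 0) = (3) + (0) + (-36) + (0) + (432) + (0) + (0) + (0) = 399.
Reducing mod 7: 399 ≡ 0 (mod 7).
Since F(a, b, c) ≡ 0 (mod 7), P lies on the curve.


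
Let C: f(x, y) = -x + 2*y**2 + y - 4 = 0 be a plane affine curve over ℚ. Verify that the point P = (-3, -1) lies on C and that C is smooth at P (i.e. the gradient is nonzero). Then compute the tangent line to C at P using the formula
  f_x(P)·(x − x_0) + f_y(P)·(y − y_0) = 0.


Tangent line at P: -x - 3*y - 6 = 0.

Step 1: f(-3, -1) = 0, so P lies on C.
Step 2: partial derivatives
  f_x(x, y) = -1, f_y(x, y) = 4*y + 1.
  f_x(P) = -1, f_y(P) = -3 (gradient nonzero, so P is smooth).
Step 3: tangent line at P: -1·(x − -3) + -3·(y − -1) = 0.
Expanding: -x - 3*y - 6 = 0.


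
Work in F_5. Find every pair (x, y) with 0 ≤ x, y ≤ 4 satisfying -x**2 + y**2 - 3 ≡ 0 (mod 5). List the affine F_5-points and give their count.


Affine F_5-points: {(1, 2), (1, 3), (4, 2), (4, 3)}; count = 4.

For each of the 25 pairs (x, y) ∈ F_5², evaluate f(x, y) mod 5. Record the zeros.
  x = 0: [0↦2, 1↦3, 2↦1, 3↦1, 4↦3]  zeros at y ∈ ∅
  x = 1: [0↦1, 1↦2, 2↦0, 3↦0, 4↦2]  zeros at y ∈ {2, 3}
  x = 2: [0↦3, 1↦4, 2↦2, 3↦2, 4↦4]  zeros at y ∈ ∅
  x = 3: [0↦3, 1↦4, 2↦2, 3↦2, 4↦4]  zeros at y ∈ ∅
  x = 4: [0↦1, 1↦2, 2↦0, 3↦0, 4↦2]  zeros at y ∈ {2, 3}
Collecting zeros: affine points = {(1, 2), (1, 3), (4, 2), (4, 3)}.
Total count |C(F_5)_aff| = 4.


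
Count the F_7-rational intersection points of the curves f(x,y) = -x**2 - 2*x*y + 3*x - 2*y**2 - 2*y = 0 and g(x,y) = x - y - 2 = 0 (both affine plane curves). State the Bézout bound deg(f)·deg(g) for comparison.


Common zeros: ∅; count = 0; Bézout bound = 2.

deg(f) = 2, deg(g) = 1, so Bézout bound = 2.
Scan x ∈ F_7. For each x, list the y ∈ F_7 with f(x, y) ≡ 0 and those with g(x, y) ≡ 0 (mod 7); the common zeros in that column are the intersection.
  x = 0: f ≡ 0 at y ∈ {0, 6}; g ≡ 0 at y ∈ {5}; common: ∅.
  x = 1: f ≡ 0 at y ∈ {2, 3}; g ≡ 0 at y ∈ {6}; common: ∅.
  x = 2: f ≡ 0 at y ∈ ∅; g ≡ 0 at y ∈ {0}; common: ∅.
  x = 3: f ≡ 0 at y ∈ {0, 3}; g ≡ 0 at y ∈ {1}; common: ∅.
  x = 4: f ≡ 0 at y ∈ ∅; g ≡ 0 at y ∈ {2}; common: ∅.
  x = 5: f ≡ 0 at y ∈ {2, 6}; g ≡ 0 at y ∈ {3}; common: ∅.
  x = 6: f ≡ 0 at y ∈ ∅; g ≡ 0 at y ∈ {4}; common: ∅.
Collecting: common zeros = ∅, so the count is 0.
Comparison with the Bézout bound: 0 ≤ 2 = deg(f)·deg(g), as expected for curves with no common component (the affine F_7-count falls short of the bound because intersections may lie at infinity, over extension fields, or carry multiplicity).


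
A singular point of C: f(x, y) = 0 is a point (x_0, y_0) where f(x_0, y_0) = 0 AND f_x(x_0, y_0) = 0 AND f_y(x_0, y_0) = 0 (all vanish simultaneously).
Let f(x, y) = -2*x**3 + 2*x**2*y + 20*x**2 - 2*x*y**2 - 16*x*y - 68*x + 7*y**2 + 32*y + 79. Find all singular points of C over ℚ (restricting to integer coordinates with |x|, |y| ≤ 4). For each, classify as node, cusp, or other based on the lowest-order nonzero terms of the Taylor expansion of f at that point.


Singular points: {(3, -1)}; classification: cusp.

Compute partial derivatives:
  f_x = -6*x**2 + 4*x*y + 40*x - 2*y**2 - 16*y - 68.
  f_y = 2*x**2 - 4*x*y - 16*x + 14*y + 32.
Scan x_0 ∈ {−4, ..., 4}. For each x_0, f_y(x_0, y) is a polynomial in y; find its integer roots y ∈ {−4, ..., 4}, then test f_x and f at those candidates.
  x = -4: f_y(-4, y) = 30*y + 128; no integer root y with |y| ≤ 4.
  x = -3: f_y(-3, y) = 26*y + 98; no integer root y with |y| ≤ 4.
  x = -2: f_y(-2, y) = 22*y + 72; no integer root y with |y| ≤ 4.
  x = -1: f_y(-1, y) = 18*y + 50; no integer root y with |y| ≤ 4.
  x = 0: f_y(0, y) = 14*y + 32; no integer root y with |y| ≤ 4.
  x = 1: f_y(1, y) = 10*y + 18; no integer root y with |y| ≤ 4.
  x = 2: f_y(2, y) = 6*y + 8; no integer root y with |y| ≤ 4.
  x = 3: f_y(3, y) = 2*y + 2; vanishes at y ∈ {-1}. (3, -1): f_x = 0, f = 0 — SINGULAR.
  x = 4: f_y(4, y) = -2*y; vanishes at y ∈ {0}. (4, 0): f_x = -4 ≠ 0.
Only singular point on the grid: (3, -1).
Classify: substitute x = 3 + u, y = -1 + v and expand: f = -2*u**3 + 2*u**2*v - 2*u*v**2 + v**2.
No constant or linear terms (consistent with a singular point). Quadratic part: v**2. Cubic part: -2*u**3 + 2*u**2*v - 2*u*v**2.
The quadratic part v**2 is a perfect square, so there is a single (double) tangent line v = 0, i.e. y = -1. Restricting the cubic part to that line (v = 0) leaves -2*u**3 ≠ 0, so f is not divisible by v and the branch is v² ≈ 2*u**3 to lowest order — this is a cusp.
Classification: cusp.


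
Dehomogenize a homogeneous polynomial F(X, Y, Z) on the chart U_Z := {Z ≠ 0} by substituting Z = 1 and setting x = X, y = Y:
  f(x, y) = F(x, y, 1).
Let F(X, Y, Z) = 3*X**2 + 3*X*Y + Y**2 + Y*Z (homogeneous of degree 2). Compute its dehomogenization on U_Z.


f(x, y) = 3*x**2 + 3*x*y + y**2 + y

On U_Z we set Z = 1. Each monomial c·X^i·Y^j·Z^k in F becomes c·x^i·y^j·1^k = c·x^i·y^j.
Substituting Z = 1: F(X, Y, 1) = 3*x**2 + 3*x*y + y**2 + y.
Note: deg(f) ≤ deg(F) = 2; strict inequality happens when F is divisible by Z (lost terms).


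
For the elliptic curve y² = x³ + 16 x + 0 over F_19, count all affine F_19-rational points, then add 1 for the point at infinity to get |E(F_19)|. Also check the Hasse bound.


Affine points = {(0, 0), (1, 6), (1, 13), (10, 1), (10, 18), (11, 5), (11, 14), (12, 1), (12, 18), (13, 7), (13, 12), (14, 2), (14, 17), (15, 9), (15, 10), (16, 1), (16, 18), (17, 6), (17, 13)}; affine count = 19; |E(F_19)| = 20.

Discriminant check: Δ ∝ 4a³ + 27b² = 4·16³ + 27·0² = 4·4096 + 27·0 ≡ 6 (mod 19). Nonzero ⇒ E is nonsingular.
For each x ∈ F_19, compute rhs = x³ + 16·x + 0 mod 19, then count y ∈ F_19 with y² ≡ rhs.
  x = 0: rhs = 0, matching y values: 0 (1 points).
  x = 1: rhs = 17, matching y values: 6, 13 (2 points).
  x = 2: rhs = 2, matching y values: none (0 points).
  x = 3: rhs = 18, matching y values: none (0 points).
  x = 4: rhs = 14, matching y values: none (0 points).
  x = 5: rhs = 15, matching y values: none (0 points).
  x = 6: rhs = 8, matching y values: none (0 points).
  x = 7: rhs = 18, matching y values: none (0 points).
  x = 8: rhs = 13, matching y values: none (0 points).
  x = 9: rhs = 18, matching y values: none (0 points).
  x = 10: rhs = 1, matching y values: 1, 18 (2 points).
  x = 11: rhs = 6, matching y values: 5, 14 (2 points).
  x = 12: rhs = 1, matching y values: 1, 18 (2 points).
  x = 13: rhs = 11, matching y values: 7, 12 (2 points).
  x = 14: rhs = 4, matching y values: 2, 17 (2 points).
  x = 15: rhs = 5, matching y values: 9, 10 (2 points).
  x = 16: rhs = 1, matching y values: 1, 18 (2 points).
  x = 17: rhs = 17, matching y values: 6, 13 (2 points).
  x = 18: rhs = 2, matching y values: none (0 points).
Total affine count: 19.
Full point count |E(F_19)| = 19 + 1 = 20.
Hasse bound: |20 − (19+1)| = |0| = 0 ≤ 2√19 ≈ 8.7178 ✓.


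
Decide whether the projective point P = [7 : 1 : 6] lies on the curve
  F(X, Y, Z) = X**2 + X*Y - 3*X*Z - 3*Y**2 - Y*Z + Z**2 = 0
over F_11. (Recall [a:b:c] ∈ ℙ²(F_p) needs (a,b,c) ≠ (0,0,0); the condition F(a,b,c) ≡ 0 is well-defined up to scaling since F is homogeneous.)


F(7,1,6) ≡ 1 (mod 11); P is NOT on the curve.

Evaluate F(7, 1, 6) term-by-term (mod 11).
  X**2 ↦ 1·49·1·1 = 49
  X*Y ↦ 1·7·1·1 = 7
  -3*X*Z ↦ -3·7·1·6 = -126
  -3*Y**2 ↦ -3·1·1·1 = -3
  -Y*Z ↦ -1·1·1·6 = -6
  Z**2 ↦ 1·1·1·36 = 36
Sum: F(7, 1, 6) = (49) + (7) + (-126) + (-3) + (-6) + (36) = -43.
Reducing mod 11: -43 ≡ 1 (mod 11).
Since F(a, b, c) ≡ 1 ≠ 0 (mod 11), P does NOT lie on the curve.


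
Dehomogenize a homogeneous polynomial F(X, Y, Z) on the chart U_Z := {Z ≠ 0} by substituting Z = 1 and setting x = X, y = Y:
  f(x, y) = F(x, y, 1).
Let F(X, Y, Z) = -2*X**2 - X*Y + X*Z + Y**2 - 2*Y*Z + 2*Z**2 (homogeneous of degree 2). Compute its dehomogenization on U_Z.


f(x, y) = -2*x**2 - x*y + x + y**2 - 2*y + 2

On U_Z we set Z = 1. Each monomial c·X^i·Y^j·Z^k in F becomes c·x^i·y^j·1^k = c·x^i·y^j.
Substituting Z = 1: F(X, Y, 1) = -2*x**2 - x*y + x + y**2 - 2*y + 2.
Note: deg(f) ≤ deg(F) = 2; strict inequality happens when F is divisible by Z (lost terms).


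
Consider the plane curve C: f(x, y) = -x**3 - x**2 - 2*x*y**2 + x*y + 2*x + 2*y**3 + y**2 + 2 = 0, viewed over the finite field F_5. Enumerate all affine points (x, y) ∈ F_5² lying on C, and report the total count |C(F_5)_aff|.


Affine F_5-points: {(0, 1), (0, 3), (1, 3), (2, 1), (3, 3), (4, 0)}; count = 6.

For each of the 25 pairs (x, y) ∈ F_5², evaluate f(x, y) mod 5. Record the zeros.
  x = 0: [0↦2, 1↦0, 2↦2, 3↦0, 4↦1]  zeros at y ∈ {1, 3}
  x = 1: [0↦2, 1↦4, 2↦1, 3↦0, 4↦3]  zeros at y ∈ {3}
  x = 2: [0↦4, 1↦0, 2↦2, 3↦2, 4↦2]  zeros at y ∈ {1}
  x = 3: [0↦2, 1↦2, 2↦4, 3↦0, 4↦2]  zeros at y ∈ {3}
  x = 4: [0↦0, 1↦4, 2↦1, 3↦3, 4↦2]  zeros at y ∈ {0}
Collecting zeros: affine points = {(0, 1), (0, 3), (1, 3), (2, 1), (3, 3), (4, 0)}.
Total count |C(F_5)_aff| = 6.


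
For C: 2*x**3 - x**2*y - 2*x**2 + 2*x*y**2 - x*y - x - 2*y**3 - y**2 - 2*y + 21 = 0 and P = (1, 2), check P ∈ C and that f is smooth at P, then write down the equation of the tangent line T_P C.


Tangent line at P: 3*x - 24*y + 45 = 0.

Step 1: f(1, 2) = 0, so P lies on C.
Step 2: partial derivatives
  f_x(x, y) = 6*x**2 - 2*x*y - 4*x + 2*y**2 - y - 1, f_y(x, y) = -x**2 + 4*x*y - x - 6*y**2 - 2*y - 2.
  f_x(P) = 3, f_y(P) = -24 (gradient nonzero, so P is smooth).
Step 3: tangent line at P: 3·(x − 1) + -24·(y − 2) = 0.
Expanding: 3*x - 24*y + 45 = 0.


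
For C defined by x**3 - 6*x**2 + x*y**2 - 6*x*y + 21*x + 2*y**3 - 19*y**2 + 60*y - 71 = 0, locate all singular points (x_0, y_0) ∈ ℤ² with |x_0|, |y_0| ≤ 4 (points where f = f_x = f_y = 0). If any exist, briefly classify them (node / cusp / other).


Singular points: {(2, 3)}; classification: cusp.

Compute partial derivatives:
  f_x = 3*x**2 - 12*x + y**2 - 6*y + 21.
  f_y = 2*x*y - 6*x + 6*y**2 - 38*y + 60.
Scan x_0 ∈ {−4, ..., 4}. For each x_0, f_y(x_0, y) is a polynomial in y; find its integer roots y ∈ {−4, ..., 4}, then test f_x and f at those candidates.
  x = -4: f_y(-4, y) = 6*y**2 - 46*y + 84; vanishes at y ∈ {3}. (-4, 3): f_x = 108 ≠ 0.
  x = -3: f_y(-3, y) = 6*y**2 - 44*y + 78; vanishes at y ∈ {3}. (-3, 3): f_x = 75 ≠ 0.
  x = -2: f_y(-2, y) = 6*y**2 - 42*y + 72; vanishes at y ∈ {3, 4}. (-2, 3): f_x = 48 ≠ 0; (-2, 4): f_x = 49 ≠ 0.
  x = -1: f_y(-1, y) = 6*y**2 - 40*y + 66; vanishes at y ∈ {3}. (-1, 3): f_x = 27 ≠ 0.
  x = 0: f_y(0, y) = 6*y**2 - 38*y + 60; vanishes at y ∈ {3}. (0, 3): f_x = 12 ≠ 0.
  x = 1: f_y(1, y) = 6*y**2 - 36*y + 54; vanishes at y ∈ {3}. (1, 3): f_x = 3 ≠ 0.
  x = 2: f_y(2, y) = 6*y**2 - 34*y + 48; vanishes at y ∈ {3}. (2, 3): f_x = 0, f = 0 — SINGULAR.
  x = 3: f_y(3, y) = 6*y**2 - 32*y + 42; vanishes at y ∈ {3}. (3, 3): f_x = 3 ≠ 0.
  x = 4: f_y(4, y) = 6*y**2 - 30*y + 36; vanishes at y ∈ {2, 3}. (4, 2): f_x = 13 ≠ 0; (4, 3): f_x = 12 ≠ 0.
Only singular point on the grid: (2, 3).
Classify: substitute x = 2 + u, y = 3 + v and expand: f = u**3 + u*v**2 + 2*v**3 + v**2.
No constant or linear terms (consistent with a singular point). Quadratic part: v**2. Cubic part: u**3 + u*v**2 + 2*v**3.
The quadratic part v**2 is a perfect square, so there is a single (double) tangent line v = 0, i.e. y = 3. Restricting the cubic part to that line (v = 0) leaves u**3 ≠ 0, so f is not divisible by v and the branch is v² ≈ -u**3 to lowest order — this is a cusp.
Classification: cusp.


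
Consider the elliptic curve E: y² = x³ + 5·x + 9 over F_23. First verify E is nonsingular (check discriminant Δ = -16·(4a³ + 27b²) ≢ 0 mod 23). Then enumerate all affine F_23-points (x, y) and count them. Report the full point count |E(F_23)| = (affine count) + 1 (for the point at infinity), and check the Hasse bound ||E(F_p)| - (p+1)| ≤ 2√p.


Affine points = {(0, 3), (0, 20), (2, 2), (2, 21), (4, 1), (4, 22), (6, 5), (6, 18), (8, 3), (8, 20), (9, 1), (9, 22), (10, 1), (10, 22), (12, 7), (12, 16), (15, 3), (15, 20), (17, 4), (17, 19), (20, 6), (20, 17), (22, 7), (22, 16)}; affine count = 24; |E(F_23)| = 25.

Discriminant check: Δ ∝ 4a³ + 27b² = 4·5³ + 27·9² = 4·125 + 27·81 ≡ 19 (mod 23). Nonzero ⇒ E is nonsingular.
For each x ∈ F_23, compute rhs = x³ + 5·x + 9 mod 23, then count y ∈ F_23 with y² ≡ rhs.
  x = 0: rhs = 9, matching y values: 3, 20 (2 points).
  x = 1: rhs = 15, matching y values: none (0 points).
  x = 2: rhs = 4, matching y values: 2, 21 (2 points).
  x = 3: rhs = 5, matching y values: none (0 points).
  x = 4: rhs = 1, matching y values: 1, 22 (2 points).
  x = 5: rhs = 21, matching y values: none (0 points).
  x = 6: rhs = 2, matching y values: 5, 18 (2 points).
  x = 7: rhs = 19, matching y values: none (0 points).
  x = 8: rhs = 9, matching y values: 3, 20 (2 points).
  x = 9: rhs = 1, matching y values: 1, 22 (2 points).
  x = 10: rhs = 1, matching y values: 1, 22 (2 points).
  x = 11: rhs = 15, matching y values: none (0 points).
  x = 12: rhs = 3, matching y values: 7, 16 (2 points).
  x = 13: rhs = 17, matching y values: none (0 points).
  x = 14: rhs = 17, matching y values: none (0 points).
  x = 15: rhs = 9, matching y values: 3, 20 (2 points).
  x = 16: rhs = 22, matching y values: none (0 points).
  x = 17: rhs = 16, matching y values: 4, 19 (2 points).
  x = 18: rhs = 20, matching y values: none (0 points).
  x = 19: rhs = 17, matching y values: none (0 points).
  x = 20: rhs = 13, matching y values: 6, 17 (2 points).
  x = 21: rhs = 14, matching y values: none (0 points).
  x = 22: rhs = 3, matching y values: 7, 16 (2 points).
Total affine count: 24.
Full point count |E(F_23)| = 24 + 1 = 25.
Hasse bound: |25 − (23+1)| = |1| = 1 ≤ 2√23 ≈ 9.5917 ✓.


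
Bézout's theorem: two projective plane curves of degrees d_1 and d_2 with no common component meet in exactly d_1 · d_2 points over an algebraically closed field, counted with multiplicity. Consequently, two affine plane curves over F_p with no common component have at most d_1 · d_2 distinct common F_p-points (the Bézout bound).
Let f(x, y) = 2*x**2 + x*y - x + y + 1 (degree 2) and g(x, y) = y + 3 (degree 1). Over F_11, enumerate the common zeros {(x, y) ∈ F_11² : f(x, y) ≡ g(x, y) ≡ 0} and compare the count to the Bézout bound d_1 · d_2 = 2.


Common zeros: ∅; count = 0; Bézout bound = 2.

deg(f) = 2, deg(g) = 1, so Bézout bound = 2.
Scan x ∈ F_11. For each x, list the y ∈ F_11 with f(x, y) ≡ 0 and those with g(x, y) ≡ 0 (mod 11); the common zeros in that column are the intersection.
  x = 0: f ≡ 0 at y ∈ {10}; g ≡ 0 at y ∈ {8}; common: ∅.
  x = 1: f ≡ 0 at y ∈ {10}; g ≡ 0 at y ∈ {8}; common: ∅.
  x = 2: f ≡ 0 at y ∈ {5}; g ≡ 0 at y ∈ {8}; common: ∅.
  x = 3: f ≡ 0 at y ∈ {7}; g ≡ 0 at y ∈ {8}; common: ∅.
  x = 4: f ≡ 0 at y ∈ {3}; g ≡ 0 at y ∈ {8}; common: ∅.
  x = 5: f ≡ 0 at y ∈ {7}; g ≡ 0 at y ∈ {8}; common: ∅.
  x = 6: f ≡ 0 at y ∈ {3}; g ≡ 0 at y ∈ {8}; common: ∅.
  x = 7: f ≡ 0 at y ∈ {5}; g ≡ 0 at y ∈ {8}; common: ∅.
  x = 8: f ≡ 0 at y ∈ {0}; g ≡ 0 at y ∈ {8}; common: ∅.
  x = 9: f ≡ 0 at y ∈ {0}; g ≡ 0 at y ∈ {8}; common: ∅.
  x = 10: f ≡ 0 at y ∈ ∅; g ≡ 0 at y ∈ {8}; common: ∅.
Collecting: common zeros = ∅, so the count is 0.
Comparison with the Bézout bound: 0 ≤ 2 = deg(f)·deg(g), as expected for curves with no common component (the affine F_11-count falls short of the bound because intersections may lie at infinity, over extension fields, or carry multiplicity).


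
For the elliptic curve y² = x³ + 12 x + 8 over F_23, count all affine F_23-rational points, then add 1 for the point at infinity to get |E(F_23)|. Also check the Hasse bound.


Affine points = {(0, 10), (0, 13), (3, 5), (3, 18), (5, 3), (5, 20), (8, 8), (8, 15), (10, 1), (10, 22), (16, 8), (16, 15), (22, 8), (22, 15)}; affine count = 14; |E(F_23)| = 15.

Discriminant check: Δ ∝ 4a³ + 27b² = 4·12³ + 27·8² = 4·1728 + 27·64 ≡ 15 (mod 23). Nonzero ⇒ E is nonsingular.
For each x ∈ F_23, compute rhs = x³ + 12·x + 8 mod 23, then count y ∈ F_23 with y² ≡ rhs.
  x = 0: rhs = 8, matching y values: 10, 13 (2 points).
  x = 1: rhs = 21, matching y values: none (0 points).
  x = 2: rhs = 17, matching y values: none (0 points).
  x = 3: rhs = 2, matching y values: 5, 18 (2 points).
  x = 4: rhs = 5, matching y values: none (0 points).
  x = 5: rhs = 9, matching y values: 3, 20 (2 points).
  x = 6: rhs = 20, matching y values: none (0 points).
  x = 7: rhs = 21, matching y values: none (0 points).
  x = 8: rhs = 18, matching y values: 8, 15 (2 points).
  x = 9: rhs = 17, matching y values: none (0 points).
  x = 10: rhs = 1, matching y values: 1, 22 (2 points).
  x = 11: rhs = 22, matching y values: none (0 points).
  x = 12: rhs = 17, matching y values: none (0 points).
  x = 13: rhs = 15, matching y values: none (0 points).
  x = 14: rhs = 22, matching y values: none (0 points).
  x = 15: rhs = 21, matching y values: none (0 points).
  x = 16: rhs = 18, matching y values: 8, 15 (2 points).
  x = 17: rhs = 19, matching y values: none (0 points).
  x = 18: rhs = 7, matching y values: none (0 points).
  x = 19: rhs = 11, matching y values: none (0 points).
  x = 20: rhs = 14, matching y values: none (0 points).
  x = 21: rhs = 22, matching y values: none (0 points).
  x = 22: rhs = 18, matching y values: 8, 15 (2 points).
Total affine count: 14.
Full point count |E(F_23)| = 14 + 1 = 15.
Hasse bound: |15 − (23+1)| = |-9| = 9 ≤ 2√23 ≈ 9.5917 ✓.
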